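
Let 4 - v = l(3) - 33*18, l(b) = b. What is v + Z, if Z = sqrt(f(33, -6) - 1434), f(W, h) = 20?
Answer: 595 + I*sqrt(1414) ≈ 595.0 + 37.603*I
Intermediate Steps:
v = 595 (v = 4 - (3 - 33*18) = 4 - (3 - 594) = 4 - 1*(-591) = 4 + 591 = 595)
Z = I*sqrt(1414) (Z = sqrt(20 - 1434) = sqrt(-1414) = I*sqrt(1414) ≈ 37.603*I)
v + Z = 595 + I*sqrt(1414)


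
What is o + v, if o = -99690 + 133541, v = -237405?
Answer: -203554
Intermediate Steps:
o = 33851
o + v = 33851 - 237405 = -203554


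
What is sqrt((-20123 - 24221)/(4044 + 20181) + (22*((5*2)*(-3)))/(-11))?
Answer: 2*sqrt(341368041)/4845 ≈ 7.6269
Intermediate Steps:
sqrt((-20123 - 24221)/(4044 + 20181) + (22*((5*2)*(-3)))/(-11)) = sqrt(-44344/24225 + (22*(10*(-3)))*(-1/11)) = sqrt(-44344*1/24225 + (22*(-30))*(-1/11)) = sqrt(-44344/24225 - 660*(-1/11)) = sqrt(-44344/24225 + 60) = sqrt(1409156/24225) = 2*sqrt(341368041)/4845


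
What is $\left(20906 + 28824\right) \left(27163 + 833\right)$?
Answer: $1392241080$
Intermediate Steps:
$\left(20906 + 28824\right) \left(27163 + 833\right) = 49730 \cdot 27996 = 1392241080$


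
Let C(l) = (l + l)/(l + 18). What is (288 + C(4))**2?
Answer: 10061584/121 ≈ 83154.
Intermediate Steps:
C(l) = 2*l/(18 + l) (C(l) = (2*l)/(18 + l) = 2*l/(18 + l))
(288 + C(4))**2 = (288 + 2*4/(18 + 4))**2 = (288 + 2*4/22)**2 = (288 + 2*4*(1/22))**2 = (288 + 4/11)**2 = (3172/11)**2 = 10061584/121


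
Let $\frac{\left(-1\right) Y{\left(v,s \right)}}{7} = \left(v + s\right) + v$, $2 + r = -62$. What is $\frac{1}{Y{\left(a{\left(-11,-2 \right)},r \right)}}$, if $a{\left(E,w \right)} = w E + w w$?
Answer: $\frac{1}{84} \approx 0.011905$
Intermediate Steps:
$r = -64$ ($r = -2 - 62 = -64$)
$a{\left(E,w \right)} = w^{2} + E w$ ($a{\left(E,w \right)} = E w + w^{2} = w^{2} + E w$)
$Y{\left(v,s \right)} = - 14 v - 7 s$ ($Y{\left(v,s \right)} = - 7 \left(\left(v + s\right) + v\right) = - 7 \left(\left(s + v\right) + v\right) = - 7 \left(s + 2 v\right) = - 14 v - 7 s$)
$\frac{1}{Y{\left(a{\left(-11,-2 \right)},r \right)}} = \frac{1}{- 14 \left(- 2 \left(-11 - 2\right)\right) - -448} = \frac{1}{- 14 \left(\left(-2\right) \left(-13\right)\right) + 448} = \frac{1}{\left(-14\right) 26 + 448} = \frac{1}{-364 + 448} = \frac{1}{84}$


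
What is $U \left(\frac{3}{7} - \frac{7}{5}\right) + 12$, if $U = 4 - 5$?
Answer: $\frac{454}{35} \approx 12.971$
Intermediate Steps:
$U = -1$
$U \left(\frac{3}{7} - \frac{7}{5}\right) + 12 = - (\frac{3}{7} - \frac{7}{5}) + 12 = \left(-1\right) \left(- \frac{34}{35}\right) + 12 = \frac{34}{35} + 12 = \frac{454}{35}$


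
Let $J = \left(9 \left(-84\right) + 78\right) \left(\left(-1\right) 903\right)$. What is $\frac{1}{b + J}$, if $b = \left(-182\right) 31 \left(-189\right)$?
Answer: $\frac{1}{1678572} \approx 5.9574 \cdot 10^{-7}$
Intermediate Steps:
$b = 1066338$ ($b = \left(-5642\right) \left(-189\right) = 1066338$)
$J = 612234$ ($J = \left(-756 + 78\right) \left(-903\right) = \left(-678\right) \left(-903\right) = 612234$)
$\frac{1}{b + J} = \frac{1}{1066338 + 612234} = \frac{1}{1678572}$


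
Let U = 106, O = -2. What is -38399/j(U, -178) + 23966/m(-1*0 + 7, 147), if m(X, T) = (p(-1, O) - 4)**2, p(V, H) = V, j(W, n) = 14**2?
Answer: 3737361/4900 ≈ 762.73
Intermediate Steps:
j(W, n) = 196
m(X, T) = 25 (m(X, T) = (-1 - 4)**2 = (-5)**2 = 25)
-38399/j(U, -178) + 23966/m(-1*0 + 7, 147) = -38399/196 + 23966/25 = 3737361/4900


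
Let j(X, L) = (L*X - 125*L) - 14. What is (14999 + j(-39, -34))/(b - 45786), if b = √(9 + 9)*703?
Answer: -156900991/347910339 - 14454383*√2/695820678 ≈ -0.48036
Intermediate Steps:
j(X, L) = -14 - 125*L + L*X (j(X, L) = (-125*L + L*X) - 14 = -14 - 125*L + L*X)
b = 2109*√2 (b = √18*703 = (3*√2)*703 = 2109*√2 ≈ 2982.6)
(14999 + j(-39, -34))/(b - 45786) = (14999 + (-14 - 125*(-34) - 34*(-39)))/(2109*√2 - 45786) = (14999 + (-14 + 4250 + 1326))/(-45786 + 2109*√2) = (14999 + 5562)/(-45786 + 2109*√2) = 20561/(-45786 + 2109*√2)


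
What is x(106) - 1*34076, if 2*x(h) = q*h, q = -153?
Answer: -42185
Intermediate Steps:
x(h) = -153*h/2 (x(h) = (-153*h)/2 = -153*h/2)
x(106) - 1*34076 = -153/2*106 - 1*34076 = -8109 - 34076 = -42185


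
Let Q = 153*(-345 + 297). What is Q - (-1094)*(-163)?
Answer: -185666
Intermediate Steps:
Q = -7344 (Q = 153*(-48) = -7344)
Q - (-1094)*(-163) = -7344 - (-1094)*(-163) = -7344 - 1*178322 = -7344 - 178322 = -185666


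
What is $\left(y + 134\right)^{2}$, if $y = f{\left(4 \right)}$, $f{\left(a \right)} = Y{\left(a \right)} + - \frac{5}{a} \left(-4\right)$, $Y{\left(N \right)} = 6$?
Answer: $21025$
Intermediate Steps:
$f{\left(a \right)} = 6 + \frac{20}{a}$ ($f{\left(a \right)} = 6 + - \frac{5}{a} \left(-4\right) = 6 + \frac{20}{a}$)
$y = 11$ ($y = 6 + \frac{20}{4} = 6 + 20 \cdot \frac{1}{4} = 6 + 5 = 11$)
$\left(y + 134\right)^{2} = \left(11 + 134\right)^{2} = 145^{2} = 21025$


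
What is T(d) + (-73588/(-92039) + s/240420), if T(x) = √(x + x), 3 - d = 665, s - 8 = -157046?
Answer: 539734413/3688002730 + 2*I*√331 ≈ 0.14635 + 36.387*I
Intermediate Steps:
s = -157038 (s = 8 - 157046 = -157038)
d = -662 (d = 3 - 1*665 = 3 - 665 = -662)
T(x) = √2*√x (T(x) = √(2*x) = √2*√x)
T(d) + (-73588/(-92039) + s/240420) = √2*√(-662) + (-73588/(-92039) - 157038/240420) = √2*(I*√662) + (-73588*(-1/92039) - 157038*1/240420) = 2*I*√331 + (73588/92039 - 26173/40070) = 2*I*√331 + 539734413/3688002730 = 539734413/3688002730 + 2*I*√331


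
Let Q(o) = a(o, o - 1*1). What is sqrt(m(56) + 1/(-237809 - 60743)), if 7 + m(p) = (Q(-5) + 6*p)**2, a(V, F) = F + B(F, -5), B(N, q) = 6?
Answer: sqrt(2515542182829826)/149276 ≈ 335.99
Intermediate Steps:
a(V, F) = 6 + F (a(V, F) = F + 6 = 6 + F)
Q(o) = 5 + o (Q(o) = 6 + (o - 1*1) = 6 + (o - 1) = 6 + (-1 + o) = 5 + o)
m(p) = -7 + 36*p**2 (m(p) = -7 + ((5 - 5) + 6*p)**2 = -7 + (0 + 6*p)**2 = -7 + (6*p)**2 = -7 + 36*p**2)
sqrt(m(56) + 1/(-237809 - 60743)) = sqrt((-7 + 36*56**2) + 1/(-237809 - 60743)) = sqrt((-7 + 36*3136) + 1/(-298552)) = sqrt((-7 + 112896) - 1/298552) = sqrt(112889 - 1/298552) = sqrt(33703236727/298552) = sqrt(2515542182829826)/149276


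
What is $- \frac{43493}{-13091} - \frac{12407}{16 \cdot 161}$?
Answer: $- \frac{50382069}{33722416} \approx -1.494$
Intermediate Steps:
$- \frac{43493}{-13091} - \frac{12407}{16 \cdot 161} = \left(-43493\right) \left(- \frac{1}{13091}\right) - \frac{12407}{2576} = \frac{43493}{13091} - \frac{12407}{2576} = - \frac{50382069}{33722416}$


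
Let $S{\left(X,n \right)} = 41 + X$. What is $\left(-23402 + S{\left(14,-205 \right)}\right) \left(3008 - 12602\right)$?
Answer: $223991118$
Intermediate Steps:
$\left(-23402 + S{\left(14,-205 \right)}\right) \left(3008 - 12602\right) = \left(-23402 + \left(41 + 14\right)\right) \left(3008 - 12602\right) = \left(-23402 + 55\right) \left(-9594\right) = \left(-23347\right) \left(-9594\right) = 223991118$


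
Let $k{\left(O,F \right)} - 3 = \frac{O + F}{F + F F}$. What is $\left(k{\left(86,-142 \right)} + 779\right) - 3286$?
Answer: $- \frac{25067572}{10011} \approx -2504.0$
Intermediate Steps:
$k{\left(O,F \right)} = 3 + \frac{F + O}{F + F^{2}}$ ($k{\left(O,F \right)} = 3 + \frac{O + F}{F + F F} = 3 + \frac{F + O}{F + F^{2}}$)
$\left(k{\left(86,-142 \right)} + 779\right) - 3286 = \left(\frac{86 + 3 \left(-142\right)^{2} + 4 \left(-142\right)}{\left(-142\right) \left(1 - 142\right)} + 779\right) - 3286 = \left(- \frac{86 + 3 \cdot 20164 - 568}{142 \left(-141\right)} + 779\right) - 3286 = \left(\left(- \frac{1}{142}\right) \left(- \frac{1}{141}\right) \left(86 + 60492 - 568\right) + 779\right) - 3286 = \left(\left(- \frac{1}{142}\right) \left(- \frac{1}{141}\right) 60010 + 779\right) - 3286 = \left(\frac{30005}{10011} + 779\right) - 3286 = \frac{7828574}{10011} - 3286 = - \frac{25067572}{10011}$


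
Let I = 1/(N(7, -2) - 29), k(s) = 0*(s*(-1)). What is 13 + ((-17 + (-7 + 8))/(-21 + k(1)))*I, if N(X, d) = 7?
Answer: 2995/231 ≈ 12.965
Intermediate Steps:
k(s) = 0 (k(s) = 0*(-s) = 0)
I = -1/22 (I = 1/(7 - 29) = 1/(-22) = -1/22 ≈ -0.045455)
13 + ((-17 + (-7 + 8))/(-21 + k(1)))*I = 13 + ((-17 + (-7 + 8))/(-21 + 0))*(-1/22) = 13 + ((-17 + 1)/(-21))*(-1/22) = 13 - 16*(-1/21)*(-1/22) = 13 + (16/21)*(-1/22) = 13 - 8/231 = 2995/231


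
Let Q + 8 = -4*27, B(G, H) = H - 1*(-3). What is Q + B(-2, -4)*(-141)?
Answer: 25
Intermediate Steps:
B(G, H) = 3 + H (B(G, H) = H + 3 = 3 + H)
Q = -116 (Q = -8 - 4*27 = -8 - 108 = -116)
Q + B(-2, -4)*(-141) = -116 + (3 - 4)*(-141) = -116 - 1*(-141) = -116 + 141 = 25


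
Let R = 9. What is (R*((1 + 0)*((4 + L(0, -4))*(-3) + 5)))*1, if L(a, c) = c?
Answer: 45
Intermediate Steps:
(R*((1 + 0)*((4 + L(0, -4))*(-3) + 5)))*1 = (9*((1 + 0)*((4 - 4)*(-3) + 5)))*1 = (9*(1*(0*(-3) + 5)))*1 = (9*(1*(0 + 5)))*1 = (9*(1*5))*1 = (9*5)*1 = 45*1 = 45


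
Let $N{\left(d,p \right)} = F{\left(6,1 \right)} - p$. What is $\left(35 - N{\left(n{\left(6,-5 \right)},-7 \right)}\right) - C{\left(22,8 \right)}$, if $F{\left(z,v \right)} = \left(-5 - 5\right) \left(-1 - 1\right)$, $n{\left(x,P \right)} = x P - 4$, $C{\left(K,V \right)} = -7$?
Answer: $15$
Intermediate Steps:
$n{\left(x,P \right)} = -4 + P x$ ($n{\left(x,P \right)} = P x - 4 = -4 + P x$)
$F{\left(z,v \right)} = 20$ ($F{\left(z,v \right)} = \left(-10\right) \left(-2\right) = 20$)
$N{\left(d,p \right)} = 20 - p$
$\left(35 - N{\left(n{\left(6,-5 \right)},-7 \right)}\right) - C{\left(22,8 \right)} = \left(35 - \left(20 - -7\right)\right) - -7 = \left(35 - \left(20 + 7\right)\right) + 7 = \left(35 - 27\right) + 7 = 8 + 7 = 15$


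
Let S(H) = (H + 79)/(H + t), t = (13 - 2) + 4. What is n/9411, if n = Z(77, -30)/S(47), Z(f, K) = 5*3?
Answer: 155/197631 ≈ 0.00078429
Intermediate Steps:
t = 15 (t = 11 + 4 = 15)
Z(f, K) = 15
S(H) = (79 + H)/(15 + H) (S(H) = (H + 79)/(H + 15) = (79 + H)/(15 + H))
n = 155/21 (n = 15/(((79 + 47)/(15 + 47))) = 15/((126/62)) = 15/(((1/62)*126)) = 15/(63/31) = 15*(31/63) = 155/21 ≈ 7.3810)
n/9411 = (155/21)/9411 = (155/21)*(1/9411) = 155/197631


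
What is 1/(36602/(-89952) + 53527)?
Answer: 44976/2407412051 ≈ 1.8682e-5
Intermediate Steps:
1/(36602/(-89952) + 53527) = 1/(36602*(-1/89952) + 53527) = 1/(-18301/44976 + 53527) = 1/(2407412051/44976) = 44976/2407412051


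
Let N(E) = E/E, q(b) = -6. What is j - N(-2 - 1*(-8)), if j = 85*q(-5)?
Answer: -511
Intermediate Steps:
N(E) = 1
j = -510 (j = 85*(-6) = -510)
j - N(-2 - 1*(-8)) = -510 - 1*1 = -510 - 1 = -511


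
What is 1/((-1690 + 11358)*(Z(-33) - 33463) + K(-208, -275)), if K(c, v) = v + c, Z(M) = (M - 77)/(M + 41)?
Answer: -1/323653702 ≈ -3.0897e-9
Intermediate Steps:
Z(M) = (-77 + M)/(41 + M)
K(c, v) = c + v
1/((-1690 + 11358)*(Z(-33) - 33463) + K(-208, -275)) = 1/((-1690 + 11358)*((-77 - 33)/(41 - 33) - 33463) + (-208 - 275)) = 1/(9668*(-110/8 - 33463) - 483) = 1/(9668*((⅛)*(-110) - 33463) - 483) = 1/(9668*(-55/4 - 33463) - 483) = 1/(9668*(-133907/4) - 483) = 1/(-323653219 - 483) = 1/(-323653702) = -1/323653702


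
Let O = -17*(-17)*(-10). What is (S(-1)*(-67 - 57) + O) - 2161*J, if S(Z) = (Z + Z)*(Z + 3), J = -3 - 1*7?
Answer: 19216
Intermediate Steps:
J = -10 (J = -3 - 7 = -10)
O = -2890 (O = 289*(-10) = -2890)
S(Z) = 2*Z*(3 + Z) (S(Z) = (2*Z)*(3 + Z) = 2*Z*(3 + Z))
(S(-1)*(-67 - 57) + O) - 2161*J = ((2*(-1)*(3 - 1))*(-67 - 57) - 2890) - 2161*(-10) = ((2*(-1)*2)*(-124) - 2890) + 21610 = (-4*(-124) - 2890) + 21610 = (496 - 2890) + 21610 = -2394 + 21610 = 19216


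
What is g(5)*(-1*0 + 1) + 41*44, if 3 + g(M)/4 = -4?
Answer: 1776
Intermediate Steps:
g(M) = -28 (g(M) = -12 + 4*(-4) = -12 - 16 = -28)
g(5)*(-1*0 + 1) + 41*44 = -28*(-1*0 + 1) + 41*44 = -28*(0 + 1) + 1804 = -28*1 + 1804 = -28 + 1804 = 1776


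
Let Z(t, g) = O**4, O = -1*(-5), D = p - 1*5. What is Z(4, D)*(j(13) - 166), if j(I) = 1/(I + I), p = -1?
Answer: -2696875/26 ≈ -1.0373e+5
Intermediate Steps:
D = -6 (D = -1 - 1*5 = -1 - 5 = -6)
O = 5
j(I) = 1/(2*I)
Z(t, g) = 625 (Z(t, g) = 5**4 = 625)
Z(4, D)*(j(13) - 166) = 625*((1/2)/13 - 166) = 625*((1/2)*(1/13) - 166) = 625*(1/26 - 166) = 625*(-4315/26) = -2696875/26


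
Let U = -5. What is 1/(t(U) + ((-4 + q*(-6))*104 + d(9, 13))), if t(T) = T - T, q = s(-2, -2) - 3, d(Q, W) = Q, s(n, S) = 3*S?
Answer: 1/5209 ≈ 0.00019198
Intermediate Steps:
q = -9 (q = 3*(-2) - 3 = -6 - 3 = -9)
t(T) = 0
1/(t(U) + ((-4 + q*(-6))*104 + d(9, 13))) = 1/(0 + ((-4 - 9*(-6))*104 + 9)) = 1/(0 + ((-4 + 54)*104 + 9)) = 1/(0 + (50*104 + 9)) = 1/(0 + (5200 + 9)) = 1/(0 + 5209) = 1/5209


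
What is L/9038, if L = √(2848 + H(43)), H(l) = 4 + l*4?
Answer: 6*√21/4519 ≈ 0.0060844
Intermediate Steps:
H(l) = 4 + 4*l
L = 12*√21 (L = √(2848 + (4 + 4*43)) = √(2848 + (4 + 172)) = √(2848 + 176) = √3024 = 12*√21 ≈ 54.991)
L/9038 = (12*√21)/9038 = (12*√21)*(1/9038) = 6*√21/4519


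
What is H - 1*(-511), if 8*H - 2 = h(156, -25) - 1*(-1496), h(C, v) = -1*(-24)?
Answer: 2805/4 ≈ 701.25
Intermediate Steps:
h(C, v) = 24
H = 761/4 (H = 1/4 + (24 - 1*(-1496))/8 = 1/4 + (24 + 1496)/8 = 1/4 + (1/8)*1520 = 1/4 + 190 = 761/4 ≈ 190.25)
H - 1*(-511) = 761/4 - 1*(-511) = 761/4 + 511 = 2805/4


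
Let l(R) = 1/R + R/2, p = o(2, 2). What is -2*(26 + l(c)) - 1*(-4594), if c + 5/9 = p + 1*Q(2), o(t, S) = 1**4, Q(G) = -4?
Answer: 654641/144 ≈ 4546.1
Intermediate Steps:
o(t, S) = 1
p = 1
c = -32/9 (c = -5/9 + (1 + 1*(-4)) = -5/9 + (1 - 4) = -5/9 - 3 = -32/9 ≈ -3.5556)
l(R) = 1/R + R/2 (l(R) = 1/R + R*(1/2) = 1/R + R/2)
-2*(26 + l(c)) - 1*(-4594) = -2*(26 + (1/(-32/9) + (1/2)*(-32/9))) - 1*(-4594) = -2*(26 + (-9/32 - 16/9)) + 4594 = -2*(26 - 593/288) + 4594 = -2*6895/288 + 4594 = -6895/144 + 4594 = 654641/144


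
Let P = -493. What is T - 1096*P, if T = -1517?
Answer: 538811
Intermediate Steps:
T - 1096*P = -1517 - 1096*(-493) = -1517 + 540328 = 538811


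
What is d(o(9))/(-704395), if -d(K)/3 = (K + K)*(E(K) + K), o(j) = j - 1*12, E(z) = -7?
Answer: 36/140879 ≈ 0.00025554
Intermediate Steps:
o(j) = -12 + j (o(j) = j - 12 = -12 + j)
d(K) = -6*K*(-7 + K) (d(K) = -3*(K + K)*(-7 + K) = -3*2*K*(-7 + K) = -6*K*(-7 + K))
d(o(9))/(-704395) = (6*(-12 + 9)*(7 - (-12 + 9)))/(-704395) = (6*(-3)*(7 - 1*(-3)))*(-1/704395) = (6*(-3)*(7 + 3))*(-1/704395) = (6*(-3)*10)*(-1/704395) = -180*(-1/704395) = 36/140879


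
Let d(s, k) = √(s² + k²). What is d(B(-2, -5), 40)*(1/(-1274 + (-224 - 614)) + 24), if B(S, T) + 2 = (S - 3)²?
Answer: 50687*√2129/2112 ≈ 1107.4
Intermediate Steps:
B(S, T) = -2 + (-3 + S)² (B(S, T) = -2 + (S - 3)² = -2 + (-3 + S)²)
d(s, k) = √(k² + s²)
d(B(-2, -5), 40)*(1/(-1274 + (-224 - 614)) + 24) = √(40² + (-2 + (-3 - 2)²)²)*(1/(-1274 + (-224 - 614)) + 24) = √(1600 + (-2 + (-5)²)²)*(1/(-1274 - 838) + 24) = √(1600 + (-2 + 25)²)*(1/(-2112) + 24) = √(1600 + 23²)*(-1/2112 + 24) = √(1600 + 529)*(50687/2112) = √2129*(50687/2112) = 50687*√2129/2112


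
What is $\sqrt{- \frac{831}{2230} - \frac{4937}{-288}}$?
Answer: $\frac{\sqrt{12008752930}}{26760} \approx 4.0951$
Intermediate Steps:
$\sqrt{- \frac{831}{2230} - \frac{4937}{-288}} = \sqrt{\left(-831\right) \frac{1}{2230} - - \frac{4937}{288}} = \sqrt{- \frac{831}{2230} + \frac{4937}{288}} = \sqrt{\frac{5385091}{321120}} = \frac{\sqrt{12008752930}}{26760}$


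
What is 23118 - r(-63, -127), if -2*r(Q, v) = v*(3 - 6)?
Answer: 46617/2 ≈ 23309.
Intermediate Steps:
r(Q, v) = 3*v/2 (r(Q, v) = -v*(3 - 6)/2 = -v*(-3)/2 = -(-3)*v/2 = 3*v/2)
23118 - r(-63, -127) = 23118 - 3*(-127)/2 = 23118 - 1*(-381/2) = 23118 + 381/2 = 46617/2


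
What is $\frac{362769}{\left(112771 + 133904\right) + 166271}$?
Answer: $\frac{362769}{412946} \approx 0.87849$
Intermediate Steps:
$\frac{362769}{\left(112771 + 133904\right) + 166271} = \frac{362769}{246675 + 166271} = \frac{362769}{412946}$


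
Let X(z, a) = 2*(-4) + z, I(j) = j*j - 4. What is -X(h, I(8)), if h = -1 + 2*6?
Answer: -3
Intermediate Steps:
I(j) = -4 + j² (I(j) = j² - 4 = -4 + j²)
h = 11 (h = -1 + 12 = 11)
X(z, a) = -8 + z
-X(h, I(8)) = -(-8 + 11) = -1*3 = -3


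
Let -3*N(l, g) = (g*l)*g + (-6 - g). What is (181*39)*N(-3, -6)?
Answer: 254124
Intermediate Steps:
N(l, g) = 2 + g/3 - l*g**2/3 (N(l, g) = -((g*l)*g + (-6 - g))/3 = -(l*g**2 + (-6 - g))/3 = -(-6 - g + l*g**2)/3 = 2 + g/3 - l*g**2/3)
(181*39)*N(-3, -6) = (181*39)*(2 + (1/3)*(-6) - 1/3*(-3)*(-6)**2) = 7059*(2 - 2 - 1/3*(-3)*36) = 7059*(2 - 2 + 36) = 7059*36 = 254124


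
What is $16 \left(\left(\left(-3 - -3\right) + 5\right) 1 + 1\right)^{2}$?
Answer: $576$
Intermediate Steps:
$16 \left(\left(\left(-3 - -3\right) + 5\right) 1 + 1\right)^{2} = 16 \left(\left(\left(-3 + 3\right) + 5\right) 1 + 1\right)^{2} = 16 \left(\left(0 + 5\right) 1 + 1\right)^{2} = 16 \left(5 \cdot 1 + 1\right)^{2} = 16 \left(5 + 1\right)^{2} = 16 \cdot 6^{2} = 16 \cdot 36 = 576$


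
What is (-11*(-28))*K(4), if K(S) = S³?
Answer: 19712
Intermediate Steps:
(-11*(-28))*K(4) = -11*(-28)*4³ = 308*64 = 19712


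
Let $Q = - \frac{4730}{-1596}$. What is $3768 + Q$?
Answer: $\frac{3009229}{798} \approx 3771.0$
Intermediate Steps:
$Q = \frac{2365}{798}$ ($Q = \left(-4730\right) \left(- \frac{1}{1596}\right) = \frac{2365}{798} \approx 2.9637$)
$3768 + Q = 3768 + \frac{2365}{798} = \frac{3009229}{798}$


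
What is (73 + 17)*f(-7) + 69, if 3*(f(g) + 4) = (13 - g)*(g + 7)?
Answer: -291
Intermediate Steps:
f(g) = -4 + (7 + g)*(13 - g)/3 (f(g) = -4 + ((13 - g)*(g + 7))/3 = -4 + ((13 - g)*(7 + g))/3 = -4 + ((7 + g)*(13 - g))/3 = -4 + (7 + g)*(13 - g)/3)
(73 + 17)*f(-7) + 69 = (73 + 17)*(79/3 + 2*(-7) - ⅓*(-7)²) + 69 = 90*(79/3 - 14 - ⅓*49) + 69 = 90*(79/3 - 14 - 49/3) + 69 = 90*(-4) + 69 = -360 + 69 = -291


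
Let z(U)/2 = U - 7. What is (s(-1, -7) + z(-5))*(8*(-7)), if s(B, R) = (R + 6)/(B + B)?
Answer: 1316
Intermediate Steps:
z(U) = -14 + 2*U (z(U) = 2*(U - 7) = 2*(-7 + U) = -14 + 2*U)
s(B, R) = (6 + R)/(2*B) (s(B, R) = (6 + R)/((2*B)) = (6 + R)*(1/(2*B)) = (6 + R)/(2*B))
(s(-1, -7) + z(-5))*(8*(-7)) = ((½)*(6 - 7)/(-1) + (-14 + 2*(-5)))*(8*(-7)) = ((½)*(-1)*(-1) + (-14 - 10))*(-56) = (½ - 24)*(-56) = -47/2*(-56) = 1316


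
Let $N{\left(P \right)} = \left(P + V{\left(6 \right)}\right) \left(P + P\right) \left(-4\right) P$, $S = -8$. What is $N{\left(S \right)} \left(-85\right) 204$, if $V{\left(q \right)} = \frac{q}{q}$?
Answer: $-62146560$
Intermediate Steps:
$V{\left(q \right)} = 1$
$N{\left(P \right)} = - 8 P^{2} \left(1 + P\right)$ ($N{\left(P \right)} = \left(P + 1\right) \left(P + P\right) \left(-4\right) P = \left(1 + P\right) 2 P \left(-4\right) P = 2 P \left(1 + P\right) \left(-4\right) P = - 8 P \left(1 + P\right) P = - 8 P^{2} \left(1 + P\right)$)
$N{\left(S \right)} \left(-85\right) 204 = 8 \left(-8\right)^{2} \left(-1 - -8\right) \left(-85\right) 204 = 8 \cdot 64 \left(-1 + 8\right) \left(-85\right) 204 = 8 \cdot 64 \cdot 7 \left(-85\right) 204 = 3584 \left(-85\right) 204 = \left(-304640\right) 204 = -62146560$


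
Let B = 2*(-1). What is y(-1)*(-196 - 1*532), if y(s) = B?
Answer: 1456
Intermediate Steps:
B = -2
y(s) = -2
y(-1)*(-196 - 1*532) = -2*(-196 - 1*532) = -2*(-196 - 532) = -2*(-728) = 1456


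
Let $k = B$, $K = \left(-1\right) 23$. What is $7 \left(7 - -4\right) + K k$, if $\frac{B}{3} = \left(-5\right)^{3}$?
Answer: $8702$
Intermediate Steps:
$K = -23$
$B = -375$ ($B = 3 \left(-5\right)^{3} = 3 \left(-125\right) = -375$)
$k = -375$
$7 \left(7 - -4\right) + K k = 7 \left(7 - -4\right) - -8625 = 7 \left(7 + 4\right) + 8625 = 7 \cdot 11 + 8625 = 77 + 8625 = 8702$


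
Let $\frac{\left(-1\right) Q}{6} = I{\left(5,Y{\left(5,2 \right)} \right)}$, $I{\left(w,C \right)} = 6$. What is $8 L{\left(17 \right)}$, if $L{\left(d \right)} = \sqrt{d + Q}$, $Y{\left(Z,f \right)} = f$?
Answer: $8 i \sqrt{19} \approx 34.871 i$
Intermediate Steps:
$Q = -36$ ($Q = \left(-6\right) 6 = -36$)
$L{\left(d \right)} = \sqrt{-36 + d}$ ($L{\left(d \right)} = \sqrt{d - 36} = \sqrt{-36 + d}$)
$8 L{\left(17 \right)} = 8 \sqrt{-36 + 17} = 8 \sqrt{-19} = 8 i \sqrt{19}$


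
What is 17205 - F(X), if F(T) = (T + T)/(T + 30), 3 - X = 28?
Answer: 17215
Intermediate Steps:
X = -25 (X = 3 - 1*28 = 3 - 28 = -25)
F(T) = 2*T/(30 + T) (F(T) = (2*T)/(30 + T) = 2*T/(30 + T))
17205 - F(X) = 17205 - 2*(-25)/(30 - 25) = 17205 - 2*(-25)/5 = 17205 - 1*(-10) = 17205 + 10 = 17215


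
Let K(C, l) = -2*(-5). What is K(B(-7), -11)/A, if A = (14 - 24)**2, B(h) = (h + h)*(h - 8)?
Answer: 1/10 ≈ 0.10000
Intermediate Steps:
B(h) = 2*h*(-8 + h) (B(h) = (2*h)*(-8 + h) = 2*h*(-8 + h))
A = 100 (A = (-10)**2 = 100)
K(C, l) = 10
K(B(-7), -11)/A = 10/100 = 10*(1/100) = 1/10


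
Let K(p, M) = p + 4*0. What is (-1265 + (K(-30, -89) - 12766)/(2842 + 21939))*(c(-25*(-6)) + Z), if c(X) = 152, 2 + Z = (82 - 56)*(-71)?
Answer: 53187850656/24781 ≈ 2.1463e+6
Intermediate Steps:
Z = -1848 (Z = -2 + (82 - 56)*(-71) = -2 + 26*(-71) = -2 - 1846 = -1848)
K(p, M) = p (K(p, M) = p + 0 = p)
(-1265 + (K(-30, -89) - 12766)/(2842 + 21939))*(c(-25*(-6)) + Z) = (-1265 + (-30 - 12766)/(2842 + 21939))*(152 - 1848) = (-1265 - 12796/24781)*(-1696) = -31360761/24781*(-1696) = 53187850656/24781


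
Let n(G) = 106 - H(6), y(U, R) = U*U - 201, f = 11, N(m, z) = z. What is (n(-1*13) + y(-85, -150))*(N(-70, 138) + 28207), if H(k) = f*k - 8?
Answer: 200455840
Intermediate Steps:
H(k) = -8 + 11*k (H(k) = 11*k - 8 = -8 + 11*k)
y(U, R) = -201 + U² (y(U, R) = U² - 201 = -201 + U²)
n(G) = 48 (n(G) = 106 - (-8 + 11*6) = 106 - (-8 + 66) = 106 - 1*58 = 106 - 58 = 48)
(n(-1*13) + y(-85, -150))*(N(-70, 138) + 28207) = (48 + (-201 + (-85)²))*(138 + 28207) = (48 + (-201 + 7225))*28345 = (48 + 7024)*28345 = 7072*28345 = 200455840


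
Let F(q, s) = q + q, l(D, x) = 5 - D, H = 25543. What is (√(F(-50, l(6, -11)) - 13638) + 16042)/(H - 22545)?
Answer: 8021/1499 + I*√13738/2998 ≈ 5.3509 + 0.039096*I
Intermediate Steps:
F(q, s) = 2*q
(√(F(-50, l(6, -11)) - 13638) + 16042)/(H - 22545) = (√(2*(-50) - 13638) + 16042)/(25543 - 22545) = (√(-100 - 13638) + 16042)/2998 = (√(-13738) + 16042)*(1/2998) = (I*√13738 + 16042)*(1/2998) = (16042 + I*√13738)*(1/2998) = 8021/1499 + I*√13738/2998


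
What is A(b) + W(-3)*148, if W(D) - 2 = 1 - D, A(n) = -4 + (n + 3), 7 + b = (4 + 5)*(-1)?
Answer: 871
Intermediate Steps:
b = -16 (b = -7 + (4 + 5)*(-1) = -7 + 9*(-1) = -7 - 9 = -16)
A(n) = -1 + n (A(n) = -4 + (3 + n) = -1 + n)
W(D) = 3 - D (W(D) = 2 + (1 - D) = 3 - D)
A(b) + W(-3)*148 = (-1 - 16) + (3 - 1*(-3))*148 = -17 + (3 + 3)*148 = -17 + 6*148 = -17 + 888 = 871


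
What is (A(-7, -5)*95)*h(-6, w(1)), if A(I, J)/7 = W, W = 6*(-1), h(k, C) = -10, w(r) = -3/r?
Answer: 39900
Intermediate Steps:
W = -6
A(I, J) = -42 (A(I, J) = 7*(-6) = -42)
(A(-7, -5)*95)*h(-6, w(1)) = -42*95*(-10) = -3990*(-10) = 39900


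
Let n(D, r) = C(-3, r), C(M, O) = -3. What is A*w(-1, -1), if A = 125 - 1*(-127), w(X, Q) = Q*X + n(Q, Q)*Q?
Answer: 1008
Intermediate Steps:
n(D, r) = -3
w(X, Q) = -3*Q + Q*X (w(X, Q) = Q*X - 3*Q = -3*Q + Q*X)
A = 252 (A = 125 + 127 = 252)
A*w(-1, -1) = 252*(-(-3 - 1)) = 252*(-1*(-4)) = 252*4 = 1008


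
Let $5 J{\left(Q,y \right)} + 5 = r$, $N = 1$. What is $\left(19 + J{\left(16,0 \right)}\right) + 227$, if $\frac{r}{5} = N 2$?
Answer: $247$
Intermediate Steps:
$r = 10$ ($r = 5 \cdot 1 \cdot 2 = 5 \cdot 2 = 10$)
$J{\left(Q,y \right)} = 1$ ($J{\left(Q,y \right)} = -1 + \frac{1}{5} \cdot 10 = -1 + 2 = 1$)
$\left(19 + J{\left(16,0 \right)}\right) + 227 = \left(19 + 1\right) + 227 = 20 + 227 = 247$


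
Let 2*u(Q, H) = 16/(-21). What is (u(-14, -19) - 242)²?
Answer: 25908100/441 ≈ 58749.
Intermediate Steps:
u(Q, H) = -8/21 (u(Q, H) = (16/(-21))/2 = (16*(-1/21))/2 = (½)*(-16/21) = -8/21)
(u(-14, -19) - 242)² = (-8/21 - 242)² = (-5090/21)² = 25908100/441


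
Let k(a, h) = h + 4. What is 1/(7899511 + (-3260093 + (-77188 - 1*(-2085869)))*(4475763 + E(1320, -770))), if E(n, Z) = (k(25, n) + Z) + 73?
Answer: -1/5601800263169 ≈ -1.7851e-13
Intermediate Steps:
k(a, h) = 4 + h
E(n, Z) = 77 + Z + n (E(n, Z) = ((4 + n) + Z) + 73 = (4 + Z + n) + 73 = 77 + Z + n)
1/(7899511 + (-3260093 + (-77188 - 1*(-2085869)))*(4475763 + E(1320, -770))) = 1/(7899511 + (-3260093 + (-77188 - 1*(-2085869)))*(4475763 + (77 - 770 + 1320))) = 1/(7899511 + (-3260093 + (-77188 + 2085869))*(4475763 + 627)) = 1/(7899511 + (-3260093 + 2008681)*4476390) = 1/(7899511 - 1251412*4476390) = 1/(7899511 - 5601808162680) = 1/(-5601800263169) = -1/5601800263169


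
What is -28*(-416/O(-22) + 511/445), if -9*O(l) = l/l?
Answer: -46664548/445 ≈ -1.0486e+5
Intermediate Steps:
O(l) = -⅑ (O(l) = -l/(9*l) = -⅑*1 = -⅑)
-28*(-416/O(-22) + 511/445) = -28*(-416/(-⅑) + 511/445) = -28*(-416*(-9) + 511*(1/445)) = -28*(3744 + 511/445) = -28*1666591/445 = -46664548/445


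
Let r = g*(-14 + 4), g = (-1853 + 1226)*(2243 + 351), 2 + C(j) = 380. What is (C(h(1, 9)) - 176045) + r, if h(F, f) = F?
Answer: 16088713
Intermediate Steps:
C(j) = 378 (C(j) = -2 + 380 = 378)
g = -1626438 (g = -627*2594 = -1626438)
r = 16264380 (r = -1626438*(-14 + 4) = -1626438*(-10) = 16264380)
(C(h(1, 9)) - 176045) + r = (378 - 176045) + 16264380 = -175667 + 16264380 = 16088713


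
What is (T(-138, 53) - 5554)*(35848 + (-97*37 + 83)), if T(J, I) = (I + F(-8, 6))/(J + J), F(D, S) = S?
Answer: -24789544673/138 ≈ -1.7963e+8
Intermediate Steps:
T(J, I) = (6 + I)/(2*J) (T(J, I) = (I + 6)/(J + J) = (6 + I)/((2*J)) = (6 + I)*(1/(2*J)) = (6 + I)/(2*J))
(T(-138, 53) - 5554)*(35848 + (-97*37 + 83)) = ((½)*(6 + 53)/(-138) - 5554)*(35848 + (-97*37 + 83)) = ((½)*(-1/138)*59 - 5554)*(35848 + (-3589 + 83)) = (-59/276 - 5554)*(35848 - 3506) = -1532963/276*32342 = -24789544673/138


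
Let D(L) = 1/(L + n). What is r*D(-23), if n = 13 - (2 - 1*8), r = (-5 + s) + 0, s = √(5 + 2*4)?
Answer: 5/4 - √13/4 ≈ 0.34861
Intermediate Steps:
s = √13 (s = √(5 + 8) = √13 ≈ 3.6056)
r = -5 + √13 (r = (-5 + √13) + 0 = -5 + √13 ≈ -1.3944)
n = 19 (n = 13 - (2 - 8) = 13 - 1*(-6) = 13 + 6 = 19)
D(L) = 1/(19 + L) (D(L) = 1/(L + 19) = 1/(19 + L))
r*D(-23) = (-5 + √13)/(19 - 23) = (-5 + √13)/(-4) = (-5 + √13)*(-¼) = 5/4 - √13/4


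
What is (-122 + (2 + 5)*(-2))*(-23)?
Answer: 3128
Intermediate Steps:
(-122 + (2 + 5)*(-2))*(-23) = (-122 + 7*(-2))*(-23) = (-122 - 14)*(-23) = -136*(-23) = 3128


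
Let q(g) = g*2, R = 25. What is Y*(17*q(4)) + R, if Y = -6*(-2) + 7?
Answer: 2609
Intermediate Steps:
q(g) = 2*g
Y = 19 (Y = 12 + 7 = 19)
Y*(17*q(4)) + R = 19*(17*(2*4)) + 25 = 19*(17*8) + 25 = 19*136 + 25 = 2584 + 25 = 2609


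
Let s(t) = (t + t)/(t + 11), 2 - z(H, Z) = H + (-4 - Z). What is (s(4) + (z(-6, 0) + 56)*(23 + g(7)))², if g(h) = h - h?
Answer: 550747024/225 ≈ 2.4478e+6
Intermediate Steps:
z(H, Z) = 6 + Z - H (z(H, Z) = 2 - (H + (-4 - Z)) = 2 - (-4 + H - Z) = 2 + (4 + Z - H) = 6 + Z - H)
s(t) = 2*t/(11 + t) (s(t) = (2*t)/(11 + t) = 2*t/(11 + t))
g(h) = 0
(s(4) + (z(-6, 0) + 56)*(23 + g(7)))² = (2*4/(11 + 4) + ((6 + 0 - 1*(-6)) + 56)*(23 + 0))² = (2*4/15 + ((6 + 0 + 6) + 56)*23)² = (2*4*(1/15) + (12 + 56)*23)² = (8/15 + 68*23)² = (8/15 + 1564)² = (23468/15)² = 550747024/225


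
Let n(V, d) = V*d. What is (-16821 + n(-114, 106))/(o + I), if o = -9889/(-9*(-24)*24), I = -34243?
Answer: 149843520/177525601 ≈ 0.84407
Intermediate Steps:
o = -9889/5184 (o = -9889/(216*24) = -9889/5184 ≈ -1.9076)
(-16821 + n(-114, 106))/(o + I) = (-16821 - 114*106)/(-9889/5184 - 34243) = (-16821 - 12084)/(-177525601/5184) = -28905*(-5184/177525601) = 149843520/177525601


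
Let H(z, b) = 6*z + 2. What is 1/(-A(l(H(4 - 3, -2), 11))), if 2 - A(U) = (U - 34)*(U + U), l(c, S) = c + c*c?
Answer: 1/5470 ≈ 0.00018282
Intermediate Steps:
H(z, b) = 2 + 6*z
l(c, S) = c + c²
A(U) = 2 - 2*U*(-34 + U) (A(U) = 2 - (U - 34)*(U + U) = 2 - (-34 + U)*2*U = 2 - 2*U*(-34 + U))
1/(-A(l(H(4 - 3, -2), 11))) = 1/(-(2 - 2*(1 + (2 + 6*(4 - 3)))²*(2 + 6*(4 - 3))² + 68*((2 + 6*(4 - 3))*(1 + (2 + 6*(4 - 3)))))) = 1/(-(2 - 2*(1 + (2 + 6*1))²*(2 + 6*1)² + 68*((2 + 6*1)*(1 + (2 + 6*1))))) = 1/(-(2 - 2*(1 + (2 + 6))²*(2 + 6)² + 68*((2 + 6)*(1 + (2 + 6))))) = 1/(-(2 - 2*64*(1 + 8)² + 68*(8*(1 + 8)))) = 1/(-(2 - 2*(8*9)² + 68*(8*9))) = 1/(-(2 - 2*72² + 68*72)) = 1/(-(2 - 2*5184 + 4896)) = 1/(-(2 - 10368 + 4896)) = 1/(-1*(-5470)) = 1/5470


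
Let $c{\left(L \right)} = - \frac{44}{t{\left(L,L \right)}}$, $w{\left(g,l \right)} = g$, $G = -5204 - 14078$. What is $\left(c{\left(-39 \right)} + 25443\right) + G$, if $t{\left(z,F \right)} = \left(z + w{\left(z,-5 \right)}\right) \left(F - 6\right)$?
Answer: $\frac{10812533}{1755} \approx 6161.0$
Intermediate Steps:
$G = -19282$ ($G = -5204 - 14078 = -19282$)
$t{\left(z,F \right)} = 2 z \left(-6 + F\right)$ ($t{\left(z,F \right)} = \left(z + z\right) \left(F - 6\right) = 2 z \left(-6 + F\right)$)
$c{\left(L \right)} = - \frac{22}{L \left(-6 + L\right)}$ ($c{\left(L \right)} = - \frac{44}{2 L \left(-6 + L\right)} = - 44 \frac{1}{2 L \left(-6 + L\right)} = - \frac{22}{L \left(-6 + L\right)}$)
$\left(c{\left(-39 \right)} + 25443\right) + G = \left(- \frac{22}{\left(-39\right) \left(-6 - 39\right)} + 25443\right) - 19282 = \left(\left(-22\right) \left(- \frac{1}{39}\right) \frac{1}{-45} + 25443\right) - 19282 = \left(\left(-22\right) \left(- \frac{1}{39}\right) \left(- \frac{1}{45}\right) + 25443\right) - 19282 = \left(- \frac{22}{1755} + 25443\right) - 19282 = \frac{44652443}{1755} - 19282 = \frac{10812533}{1755}$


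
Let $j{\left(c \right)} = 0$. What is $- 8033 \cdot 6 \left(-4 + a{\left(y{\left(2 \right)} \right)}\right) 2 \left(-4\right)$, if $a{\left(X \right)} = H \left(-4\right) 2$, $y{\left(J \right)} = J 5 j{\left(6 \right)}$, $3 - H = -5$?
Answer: $-26219712$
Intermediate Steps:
$H = 8$ ($H = 3 - -5 = 3 + 5 = 8$)
$y{\left(J \right)} = 0$ ($y{\left(J \right)} = J 5 \cdot 0 = 5 J 0 = 0$)
$a{\left(X \right)} = -64$ ($a{\left(X \right)} = 8 \left(-4\right) 2 = \left(-32\right) 2 = -64$)
$- 8033 \cdot 6 \left(-4 + a{\left(y{\left(2 \right)} \right)}\right) 2 \left(-4\right) = - 8033 \cdot 6 \left(-4 - 64\right) 2 \left(-4\right) = - 8033 \cdot 6 \left(-68\right) 2 \left(-4\right) = - 8033 \left(-408\right) 2 \left(-4\right) = - 8033 \left(\left(-816\right) \left(-4\right)\right) = \left(-8033\right) 3264 = -26219712$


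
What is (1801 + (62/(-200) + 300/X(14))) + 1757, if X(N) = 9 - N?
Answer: 349769/100 ≈ 3497.7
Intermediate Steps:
(1801 + (62/(-200) + 300/X(14))) + 1757 = (1801 + (62/(-200) + 300/(9 - 1*14))) + 1757 = (1801 + (62*(-1/200) + 300/(9 - 14))) + 1757 = (1801 + (-31/100 + 300/(-5))) + 1757 = (1801 + (-31/100 + 300*(-⅕))) + 1757 = (1801 + (-31/100 - 60)) + 1757 = (1801 - 6031/100) + 1757 = 174069/100 + 1757 = 349769/100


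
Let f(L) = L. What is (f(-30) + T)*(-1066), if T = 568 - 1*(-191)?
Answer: -777114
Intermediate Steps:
T = 759 (T = 568 + 191 = 759)
(f(-30) + T)*(-1066) = (-30 + 759)*(-1066) = 729*(-1066) = -777114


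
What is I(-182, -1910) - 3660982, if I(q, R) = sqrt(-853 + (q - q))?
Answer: -3660982 + I*sqrt(853) ≈ -3.661e+6 + 29.206*I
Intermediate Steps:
I(q, R) = I*sqrt(853) (I(q, R) = sqrt(-853 + 0) = sqrt(-853) = I*sqrt(853))
I(-182, -1910) - 3660982 = I*sqrt(853) - 3660982 = -3660982 + I*sqrt(853)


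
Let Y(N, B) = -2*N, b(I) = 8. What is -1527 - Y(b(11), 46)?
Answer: -1511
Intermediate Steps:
-1527 - Y(b(11), 46) = -1527 - (-2)*8 = -1527 - 1*(-16) = -1527 + 16 = -1511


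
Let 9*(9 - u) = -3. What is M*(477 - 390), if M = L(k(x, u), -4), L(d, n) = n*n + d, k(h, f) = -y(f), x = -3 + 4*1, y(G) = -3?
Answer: 1653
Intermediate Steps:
u = 28/3 (u = 9 - ⅑*(-3) = 9 + ⅓ = 28/3 ≈ 9.3333)
x = 1 (x = -3 + 4 = 1)
k(h, f) = 3 (k(h, f) = -1*(-3) = 3)
L(d, n) = d + n² (L(d, n) = n² + d = d + n²)
M = 19 (M = 3 + (-4)² = 3 + 16 = 19)
M*(477 - 390) = 19*(477 - 390) = 19*87 = 1653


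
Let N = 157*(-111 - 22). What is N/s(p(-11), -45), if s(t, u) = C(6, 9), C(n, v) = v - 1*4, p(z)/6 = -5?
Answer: -20881/5 ≈ -4176.2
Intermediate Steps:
p(z) = -30 (p(z) = 6*(-5) = -30)
C(n, v) = -4 + v (C(n, v) = v - 4 = -4 + v)
s(t, u) = 5 (s(t, u) = -4 + 9 = 5)
N = -20881 (N = 157*(-133) = -20881)
N/s(p(-11), -45) = -20881/5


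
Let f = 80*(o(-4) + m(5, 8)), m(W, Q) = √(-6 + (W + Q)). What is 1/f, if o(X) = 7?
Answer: 1/480 - √7/3360 ≈ 0.0012959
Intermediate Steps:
m(W, Q) = √(-6 + Q + W) (m(W, Q) = √(-6 + (Q + W)) = √(-6 + Q + W))
f = 560 + 80*√7 (f = 80*(7 + √(-6 + 8 + 5)) = 80*(7 + √7) = 560 + 80*√7 ≈ 771.66)
1/f = 1/(560 + 80*√7)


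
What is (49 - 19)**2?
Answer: 900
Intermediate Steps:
(49 - 19)**2 = 30**2 = 900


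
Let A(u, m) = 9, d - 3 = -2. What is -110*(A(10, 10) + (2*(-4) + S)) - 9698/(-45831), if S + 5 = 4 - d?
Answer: 5051108/45831 ≈ 110.21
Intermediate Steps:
d = 1 (d = 3 - 2 = 1)
S = -2 (S = -5 + (4 - 1*1) = -5 + (4 - 1) = -5 + 3 = -2)
-110*(A(10, 10) + (2*(-4) + S)) - 9698/(-45831) = -110*(9 + (2*(-4) - 2)) - 9698/(-45831) = -110*(9 + (-8 - 2)) - 9698*(-1/45831) = -110*(9 - 10) + 9698/45831 = -110*(-1) + 9698/45831 = 110 + 9698/45831 = 5051108/45831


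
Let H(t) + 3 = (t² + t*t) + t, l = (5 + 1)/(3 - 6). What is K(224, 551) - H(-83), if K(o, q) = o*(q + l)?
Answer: 109284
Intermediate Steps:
l = -2 (l = 6/(-3) = 6*(-⅓) = -2)
H(t) = -3 + t + 2*t² (H(t) = -3 + ((t² + t*t) + t) = -3 + ((t² + t²) + t) = -3 + (2*t² + t) = -3 + (t + 2*t²) = -3 + t + 2*t²)
K(o, q) = o*(-2 + q) (K(o, q) = o*(q - 2) = o*(-2 + q))
K(224, 551) - H(-83) = 224*(-2 + 551) - (-3 - 83 + 2*(-83)²) = 224*549 - (-3 - 83 + 2*6889) = 122976 - (-3 - 83 + 13778) = 122976 - 1*13692 = 122976 - 13692 = 109284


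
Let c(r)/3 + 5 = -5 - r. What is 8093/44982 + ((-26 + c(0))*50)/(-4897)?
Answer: 165581021/220276854 ≈ 0.75169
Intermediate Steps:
c(r) = -30 - 3*r (c(r) = -15 + 3*(-5 - r) = -15 + (-15 - 3*r) = -30 - 3*r)
8093/44982 + ((-26 + c(0))*50)/(-4897) = 8093/44982 + ((-26 + (-30 - 3*0))*50)/(-4897) = 8093*(1/44982) + ((-26 + (-30 + 0))*50)*(-1/4897) = 8093/44982 + ((-26 - 30)*50)*(-1/4897) = 8093/44982 - 56*50*(-1/4897) = 8093/44982 - 2800*(-1/4897) = 8093/44982 + 2800/4897 = 165581021/220276854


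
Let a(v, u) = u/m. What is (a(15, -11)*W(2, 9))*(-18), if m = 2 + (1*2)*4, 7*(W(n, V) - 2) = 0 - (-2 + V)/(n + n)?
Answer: 693/20 ≈ 34.650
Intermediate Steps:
W(n, V) = 2 - (-2 + V)/(14*n) (W(n, V) = 2 + (0 - (-2 + V)/(n + n))/7 = 2 + (0 - (-2 + V)/(2*n))/7 = 2 + (-(-2 + V)/(2*n))/7 = 2 - (-2 + V)/(14*n))
m = 10 (m = 2 + 2*4 = 2 + 8 = 10)
a(v, u) = u/10
(a(15, -11)*W(2, 9))*(-18) = (((⅒)*(-11))*((1/14)*(2 - 1*9 + 28*2)/2))*(-18) = -11*(2 - 9 + 56)/(140*2)*(-18) = -11*49/(140*2)*(-18) = -11/10*7/4*(-18) = -77/40*(-18) = 693/20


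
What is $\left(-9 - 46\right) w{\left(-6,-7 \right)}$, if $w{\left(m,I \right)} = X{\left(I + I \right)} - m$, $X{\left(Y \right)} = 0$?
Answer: $-330$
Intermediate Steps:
$w{\left(m,I \right)} = - m$ ($w{\left(m,I \right)} = 0 - m = - m$)
$\left(-9 - 46\right) w{\left(-6,-7 \right)} = \left(-9 - 46\right) \left(\left(-1\right) \left(-6\right)\right) = \left(-55\right) 6 = -330$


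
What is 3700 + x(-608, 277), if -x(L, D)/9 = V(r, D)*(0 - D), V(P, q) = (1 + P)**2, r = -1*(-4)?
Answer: 66025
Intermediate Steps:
r = 4
x(L, D) = 225*D (x(L, D) = -9*(1 + 4)**2*(0 - D) = -9*5**2*(-D) = -225*(-D) = -(-225)*D = 225*D)
3700 + x(-608, 277) = 3700 + 225*277 = 3700 + 62325 = 66025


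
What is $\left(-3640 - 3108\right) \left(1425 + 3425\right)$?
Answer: $-32727800$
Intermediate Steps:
$\left(-3640 - 3108\right) \left(1425 + 3425\right) = \left(-6748\right) 4850 = -32727800$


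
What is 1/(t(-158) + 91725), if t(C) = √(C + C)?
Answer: 91725/8413475941 - 2*I*√79/8413475941 ≈ 1.0902e-5 - 2.1128e-9*I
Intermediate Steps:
t(C) = √2*√C (t(C) = √(2*C) = √2*√C)
1/(t(-158) + 91725) = 1/(√2*√(-158) + 91725) = 1/(√2*(I*√158) + 91725) = 1/(2*I*√79 + 91725) = 1/(91725 + 2*I*√79)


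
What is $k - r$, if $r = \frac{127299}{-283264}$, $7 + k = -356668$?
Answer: $- \frac{101033059901}{283264} \approx -3.5667 \cdot 10^{5}$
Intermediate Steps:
$k = -356675$ ($k = -7 - 356668 = -356675$)
$r = - \frac{127299}{283264}$ ($r = 127299 \left(- \frac{1}{283264}\right) = - \frac{127299}{283264} \approx -0.4494$)
$k - r = -356675 - - \frac{127299}{283264} = -356675 + \frac{127299}{283264} = - \frac{101033059901}{283264}$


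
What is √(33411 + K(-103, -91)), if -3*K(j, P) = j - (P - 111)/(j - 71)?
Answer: √253150657/87 ≈ 182.88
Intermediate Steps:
K(j, P) = -j/3 + (-111 + P)/(3*(-71 + j)) (K(j, P) = -(j - (P - 111)/(j - 71))/3 = -(j - (-111 + P)/(-71 + j))/3 = -j/3 + (-111 + P)/(3*(-71 + j)))
√(33411 + K(-103, -91)) = √(33411 + (-111 - 91 - 1*(-103)² + 71*(-103))/(3*(-71 - 103))) = √(33411 + (⅓)*(-111 - 91 - 1*10609 - 7313)/(-174)) = √(33411 + (⅓)*(-1/174)*(-111 - 91 - 10609 - 7313)) = √(33411 + (⅓)*(-1/174)*(-18124)) = √(33411 + 9062/261) = √(8729333/261) = √253150657/87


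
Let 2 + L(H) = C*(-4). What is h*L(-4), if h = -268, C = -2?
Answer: -1608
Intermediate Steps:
L(H) = 6 (L(H) = -2 - 2*(-4) = -2 + 8 = 6)
h*L(-4) = -268*6 = -1608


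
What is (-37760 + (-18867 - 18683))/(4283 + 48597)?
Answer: -7531/5288 ≈ -1.4242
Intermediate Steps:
(-37760 + (-18867 - 18683))/(4283 + 48597) = (-37760 - 37550)/52880 = -75310*1/52880 = -7531/5288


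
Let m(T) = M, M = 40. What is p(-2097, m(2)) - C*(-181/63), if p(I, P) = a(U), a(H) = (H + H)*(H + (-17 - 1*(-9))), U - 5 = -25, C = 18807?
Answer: 1158209/21 ≈ 55153.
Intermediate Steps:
U = -20 (U = 5 - 25 = -20)
m(T) = 40
a(H) = 2*H*(-8 + H) (a(H) = (2*H)*(H + (-17 + 9)) = (2*H)*(H - 8) = (2*H)*(-8 + H) = 2*H*(-8 + H))
p(I, P) = 1120 (p(I, P) = 2*(-20)*(-8 - 20) = 2*(-20)*(-28) = 1120)
p(-2097, m(2)) - C*(-181/63) = 1120 - 18807*(-181/63) = 1120 - 18807*(-181*1/63) = 1120 - 18807*(-181)/63 = 1120 - 1*(-1134689/21) = 1120 + 1134689/21 = 1158209/21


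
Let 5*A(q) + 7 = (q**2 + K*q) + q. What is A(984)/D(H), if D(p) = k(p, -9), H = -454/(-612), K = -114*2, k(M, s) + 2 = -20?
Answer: -744881/110 ≈ -6771.6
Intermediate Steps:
k(M, s) = -22 (k(M, s) = -2 - 20 = -22)
K = -228
A(q) = -7/5 - 227*q/5 + q**2/5 (A(q) = -7/5 + ((q**2 - 228*q) + q)/5 = -7/5 + (q**2 - 227*q)/5 = -7/5 + (-227*q/5 + q**2/5) = -7/5 - 227*q/5 + q**2/5)
H = 227/306 (H = -454*(-1/612) = 227/306 ≈ 0.74183)
D(p) = -22
A(984)/D(H) = (-7/5 - 227/5*984 + (1/5)*984**2)/(-22) = (-7/5 - 223368/5 + (1/5)*968256)*(-1/22) = (-7/5 - 223368/5 + 968256/5)*(-1/22) = (744881/5)*(-1/22) = -744881/110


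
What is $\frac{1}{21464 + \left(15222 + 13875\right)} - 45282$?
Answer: $- \frac{2289503201}{50561} \approx -45282.0$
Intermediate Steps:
$\frac{1}{21464 + \left(15222 + 13875\right)} - 45282 = \frac{1}{21464 + 29097} - 45282 = \frac{1}{50561} - 45282 = - \frac{2289503201}{50561}$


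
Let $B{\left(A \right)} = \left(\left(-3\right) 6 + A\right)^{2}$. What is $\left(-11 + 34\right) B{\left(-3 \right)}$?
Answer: $10143$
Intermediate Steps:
$B{\left(A \right)} = \left(-18 + A\right)^{2}$
$\left(-11 + 34\right) B{\left(-3 \right)} = \left(-11 + 34\right) \left(-18 - 3\right)^{2} = 23 \left(-21\right)^{2} = 23 \cdot 441 = 10143$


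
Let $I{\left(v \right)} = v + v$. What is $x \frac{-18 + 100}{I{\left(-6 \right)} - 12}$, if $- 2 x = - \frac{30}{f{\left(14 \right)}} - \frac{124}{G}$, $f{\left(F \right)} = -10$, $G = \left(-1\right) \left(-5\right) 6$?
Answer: $- \frac{697}{360} \approx -1.9361$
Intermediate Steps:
$I{\left(v \right)} = 2 v$
$G = 30$ ($G = 5 \cdot 6 = 30$)
$x = \frac{17}{30}$ ($x = - \frac{- \frac{30}{-10} - \frac{124}{30}}{2} = - \frac{\left(-30\right) \left(- \frac{1}{10}\right) - \frac{62}{15}}{2} = - \frac{3 - \frac{62}{15}}{2} = \left(- \frac{1}{2}\right) \left(- \frac{17}{15}\right) = \frac{17}{30} \approx 0.56667$)
$x \frac{-18 + 100}{I{\left(-6 \right)} - 12} = \frac{17 \frac{-18 + 100}{2 \left(-6\right) - 12}}{30} = \frac{17 \frac{82}{-12 - 12}}{30} = \frac{17 \frac{82}{-24}}{30} = \frac{17 \cdot 82 \left(- \frac{1}{24}\right)}{30} = \frac{17}{30} \left(- \frac{41}{12}\right) = - \frac{697}{360}$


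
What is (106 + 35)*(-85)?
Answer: -11985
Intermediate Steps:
(106 + 35)*(-85) = 141*(-85) = -11985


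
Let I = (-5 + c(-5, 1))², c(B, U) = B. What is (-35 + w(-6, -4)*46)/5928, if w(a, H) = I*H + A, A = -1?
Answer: -18481/5928 ≈ -3.1176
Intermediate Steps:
I = 100 (I = (-5 - 5)² = (-10)² = 100)
w(a, H) = -1 + 100*H (w(a, H) = 100*H - 1 = -1 + 100*H)
(-35 + w(-6, -4)*46)/5928 = (-35 + (-1 + 100*(-4))*46)/5928 = (-35 + (-1 - 400)*46)*(1/5928) = (-35 - 401*46)*(1/5928) = (-35 - 18446)*(1/5928) = -18481*1/5928 = -18481/5928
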